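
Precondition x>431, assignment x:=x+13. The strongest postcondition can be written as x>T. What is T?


Formula: sp(P, x:=E) = exists old_x. (x = E[old_x/x]) AND P[old_x/x] (old_x is the value of x before the assignment; eliminate old_x by solving x = E[old_x/x] for old_x)
Step 1: Precondition P: x>431, i.e. old_x > 431
Step 2: Assignment gives x = old_x + 13, so old_x = x - 13
Step 3: Substitute into P: x - 13 > 431
Step 4: Simplify: x > 431+13 = 444

444


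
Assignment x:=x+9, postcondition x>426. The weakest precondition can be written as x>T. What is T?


Formula: wp(x:=E, P) = P[E/x] (substitute E for x in postcondition)
Step 1: Postcondition: x>426
Step 2: Substitute x+9 for x: x+9>426
Step 3: Solve for x: x > 426-9 = 417

417


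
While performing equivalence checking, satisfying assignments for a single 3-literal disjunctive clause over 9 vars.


Step 1: Total=2^9=512
Step 2: Unsat when all 3 false: 2^6=64
Step 3: Sat=512-64=448

448


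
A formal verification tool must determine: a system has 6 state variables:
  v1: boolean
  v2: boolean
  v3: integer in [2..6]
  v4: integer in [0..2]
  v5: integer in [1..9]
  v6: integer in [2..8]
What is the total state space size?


State space = product of domain sizes of all variables.
Domain sizes:
  v1 (boolean): 2
  v2 (boolean): 2
  v3 (integer in [2..6]): 5
  v4 (integer in [0..2]): 3
  v5 (integer in [1..9]): 9
  v6 (integer in [2..8]): 7
Product = 2 * 2 * 5 * 3 * 9 * 7 = 3780

3780


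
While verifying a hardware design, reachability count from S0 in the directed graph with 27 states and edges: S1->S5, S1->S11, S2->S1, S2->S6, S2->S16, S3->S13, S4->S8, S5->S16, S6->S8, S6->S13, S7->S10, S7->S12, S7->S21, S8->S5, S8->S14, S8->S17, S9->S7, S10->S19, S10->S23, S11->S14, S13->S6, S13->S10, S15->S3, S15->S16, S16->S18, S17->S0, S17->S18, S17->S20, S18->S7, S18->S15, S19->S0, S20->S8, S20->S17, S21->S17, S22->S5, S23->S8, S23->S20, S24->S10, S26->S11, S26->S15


BFS from S0:
  layer 0: {S0}
Reachable set: {S0}
Count = 1

1


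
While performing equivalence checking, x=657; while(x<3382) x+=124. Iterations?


Step 1: x goes from 657 toward 3382 by 124; the body runs while x<3382, so iterations = ceil((bound-start)/step)
Step 2: Distance=2725
Step 3: ceil(2725/124)=22

22


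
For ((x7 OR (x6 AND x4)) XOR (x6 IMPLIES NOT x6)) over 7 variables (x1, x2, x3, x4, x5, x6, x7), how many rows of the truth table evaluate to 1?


Formula: ((x7 OR (x6 AND x4)) XOR (x6 IMPLIES NOT x6)) over 7 vars (128 rows)
Evaluate each row (x1, x2, x3, x4, x5, x6, x7 as bits, MSB first):
  row 0 [0000000]: ((0 OR (0 AND 0)) XOR (0 IMPLIES NOT 0)) -> 1
  row 1 [0000001]: ((1 OR (0 AND 0)) XOR (0 IMPLIES NOT 0)) -> 0
  row 2 [0000010]: ((0 OR (1 AND 0)) XOR (1 IMPLIES NOT 1)) -> 0
  row 3 [0000011]: ((1 OR (1 AND 0)) XOR (1 IMPLIES NOT 1)) -> 1
  row 4 [0000100]: ((0 OR (0 AND 0)) XOR (0 IMPLIES NOT 0)) -> 1
  (every remaining row is evaluated the same way; all 128 results are listed next)
Full result column, 8 rows per line (x1,x2,x3,x4 fixed per line; x5,x6,x7 runs 000..111 left to right):
  rows 0-7 [x1,x2,x3,x4=0000]: 10011001  (ones: 4)
  rows 8-15 [x1,x2,x3,x4=0001]: 10111011  (ones: 6)
  rows 16-23 [x1,x2,x3,x4=0010]: 10011001  (ones: 4)
  rows 24-31 [x1,x2,x3,x4=0011]: 10111011  (ones: 6)
  rows 32-39 [x1,x2,x3,x4=0100]: 10011001  (ones: 4)
  rows 40-47 [x1,x2,x3,x4=0101]: 10111011  (ones: 6)
  rows 48-55 [x1,x2,x3,x4=0110]: 10011001  (ones: 4)
  rows 56-63 [x1,x2,x3,x4=0111]: 10111011  (ones: 6)
  rows 64-71 [x1,x2,x3,x4=1000]: 10011001  (ones: 4)
  rows 72-79 [x1,x2,x3,x4=1001]: 10111011  (ones: 6)
  rows 80-87 [x1,x2,x3,x4=1010]: 10011001  (ones: 4)
  rows 88-95 [x1,x2,x3,x4=1011]: 10111011  (ones: 6)
  rows 96-103 [x1,x2,x3,x4=1100]: 10011001  (ones: 4)
  rows 104-111 [x1,x2,x3,x4=1101]: 10111011  (ones: 6)
  rows 112-119 [x1,x2,x3,x4=1110]: 10011001  (ones: 4)
  rows 120-127 [x1,x2,x3,x4=1111]: 10111011  (ones: 6)
Count of 1-rows = 4+6+4+6+4+6+4+6+4+6+4+6+4+6+4+6 = 80

80


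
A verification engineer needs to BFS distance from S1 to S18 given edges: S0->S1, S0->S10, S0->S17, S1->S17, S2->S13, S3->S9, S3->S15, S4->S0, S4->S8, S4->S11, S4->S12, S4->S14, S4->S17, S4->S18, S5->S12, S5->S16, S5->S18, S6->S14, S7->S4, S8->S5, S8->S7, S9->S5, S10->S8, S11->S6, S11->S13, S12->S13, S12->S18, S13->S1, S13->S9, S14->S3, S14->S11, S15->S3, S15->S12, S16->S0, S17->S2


BFS layer-by-layer from S1:
  dist 0: {S1}
  dist 1: {S17}
  dist 2: {S2}
  dist 3: {S13}
  dist 4: {S9}
  dist 5: {S5}
  dist 6: {S12, S16, S18}
  -> S18 reached at distance 6
Shortest path length = 6

6


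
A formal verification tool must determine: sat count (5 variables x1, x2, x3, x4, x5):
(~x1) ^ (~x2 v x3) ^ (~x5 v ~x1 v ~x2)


CNF with 3 clauses over 5 vars (32 assignments).
An assignment satisfies CNF iff every clause has >=1 true literal.
Check each row (bits = x1,x2,x3,x4,x5; clause T/F shown):
  row 0 [00000]: clauses=TTT -> 1
  row 1 [00001]: clauses=TTT -> 1
  row 2 [00010]: clauses=TTT -> 1
  row 3 [00011]: clauses=TTT -> 1
  row 4 [00100]: clauses=TTT -> 1
  row 5 [00101]: clauses=TTT -> 1
  row 6 [00110]: clauses=TTT -> 1
  row 7 [00111]: clauses=TTT -> 1
  row 8 [01000]: clauses=TFT -> 0
  row 9 [01001]: clauses=TFT -> 0
  row 10 [01010]: clauses=TFT -> 0
  row 11 [01011]: clauses=TFT -> 0
  row 12 [01100]: clauses=TTT -> 1
  row 13 [01101]: clauses=TTT -> 1
  row 14 [01110]: clauses=TTT -> 1
  row 15 [01111]: clauses=TTT -> 1
  row 16 [10000]: clauses=FTT -> 0
  row 17 [10001]: clauses=FTT -> 0
  row 18 [10010]: clauses=FTT -> 0
  row 19 [10011]: clauses=FTT -> 0
  row 20 [10100]: clauses=FTT -> 0
  row 21 [10101]: clauses=FTT -> 0
  row 22 [10110]: clauses=FTT -> 0
  row 23 [10111]: clauses=FTT -> 0
  row 24 [11000]: clauses=FFT -> 0
  row 25 [11001]: clauses=FFF -> 0
  row 26 [11010]: clauses=FFT -> 0
  row 27 [11011]: clauses=FFF -> 0
  row 28 [11100]: clauses=FTT -> 0
  row 29 [11101]: clauses=FTF -> 0
  row 30 [11110]: clauses=FTT -> 0
  row 31 [11111]: clauses=FTF -> 0
Full result column, 8 rows per line (x1,x2 fixed per line; x3,x4,x5 runs 000..111 left to right):
  rows 0-7 [x1,x2=00]: 11111111  (ones: 8)
  rows 8-15 [x1,x2=01]: 00001111  (ones: 4)
  rows 16-23 [x1,x2=10]: 00000000  (ones: 0)
  rows 24-31 [x1,x2=11]: 00000000  (ones: 0)
Satisfying assignments = 8+4+0+0 = 12

12


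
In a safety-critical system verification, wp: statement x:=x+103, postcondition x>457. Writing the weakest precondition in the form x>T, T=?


Formula: wp(x:=E, P) = P[E/x] (substitute E for x in postcondition)
Step 1: Postcondition: x>457
Step 2: Substitute x+103 for x: x+103>457
Step 3: Solve for x: x > 457-103 = 354

354


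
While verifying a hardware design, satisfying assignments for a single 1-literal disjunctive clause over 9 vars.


Step 1: Total=2^9=512
Step 2: Unsat when all 1 false: 2^8=256
Step 3: Sat=512-256=256

256


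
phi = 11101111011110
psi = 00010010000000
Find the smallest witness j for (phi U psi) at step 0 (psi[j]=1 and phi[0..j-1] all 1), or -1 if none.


(phi U psi) at 0: need smallest j with psi[j]=1 and phi[i]=1 for all i in [0,j).
Scan from step 0:
  step 0: phi=1, psi=0 -> continue
  step 1: phi=1, psi=0 -> continue
  step 2: phi=1, psi=0 -> continue
  step 3: psi=1 and phi held for [0,3) -> witness found
Witness step = 3

3


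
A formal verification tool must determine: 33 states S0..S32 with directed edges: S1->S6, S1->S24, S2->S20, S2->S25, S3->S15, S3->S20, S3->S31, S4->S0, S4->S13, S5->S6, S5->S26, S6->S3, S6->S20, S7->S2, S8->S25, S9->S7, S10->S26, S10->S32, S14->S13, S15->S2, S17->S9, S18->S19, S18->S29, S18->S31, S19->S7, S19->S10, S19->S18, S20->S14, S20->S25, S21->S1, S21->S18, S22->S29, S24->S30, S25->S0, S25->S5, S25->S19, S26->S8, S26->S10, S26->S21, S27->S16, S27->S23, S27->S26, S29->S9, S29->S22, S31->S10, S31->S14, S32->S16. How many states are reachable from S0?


BFS from S0:
  layer 0: {S0}
Reachable set: {S0}
Count = 1

1


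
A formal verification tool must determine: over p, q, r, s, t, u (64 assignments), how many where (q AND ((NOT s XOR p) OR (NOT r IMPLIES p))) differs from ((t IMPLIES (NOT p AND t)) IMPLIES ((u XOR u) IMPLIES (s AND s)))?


F1 = (q AND ((NOT s XOR p) OR (NOT r IMPLIES p)))
F2 = ((t IMPLIES (NOT p AND t)) IMPLIES ((u XOR u) IMPLIES (s AND s)))
Evaluate both on each of 64 rows (bits = p,q,r,s,t,u):
  row 0 [000000]: F1=0 F2=1 (differ) -> 1
  row 1 [000001]: F1=0 F2=1 (differ) -> 1
  row 2 [000010]: F1=0 F2=1 (differ) -> 1
  row 3 [000011]: F1=0 F2=1 (differ) -> 1
  row 4 [000100]: F1=0 F2=1 (differ) -> 1
  (every remaining row is evaluated the same way; all 64 results are listed next)
Full result column, 8 rows per line (p,q,r fixed per line; s,t,u runs 000..111 left to right):
  rows 0-7 [p,q,r=000]: 11111111  (ones: 8)
  rows 8-15 [p,q,r=001]: 11111111  (ones: 8)
  rows 16-23 [p,q,r=010]: 00001111  (ones: 4)
  rows 24-31 [p,q,r=011]: 00000000  (ones: 0)
  rows 32-39 [p,q,r=100]: 11111111  (ones: 8)
  rows 40-47 [p,q,r=101]: 11111111  (ones: 8)
  rows 48-55 [p,q,r=110]: 00000000  (ones: 0)
  rows 56-63 [p,q,r=111]: 00000000  (ones: 0)
Disagreements = 8+8+4+0+8+8+0+0 = 36

36


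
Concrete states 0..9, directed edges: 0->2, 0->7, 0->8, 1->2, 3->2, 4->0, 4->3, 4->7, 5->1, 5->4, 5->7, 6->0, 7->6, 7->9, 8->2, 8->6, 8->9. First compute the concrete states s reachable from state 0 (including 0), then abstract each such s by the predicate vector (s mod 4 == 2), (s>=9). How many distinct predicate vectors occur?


BFS from 0:
Concrete reachable: {0, 2, 6, 7, 8, 9}
Abstract via predicates (s mod 4 == 2), (s>=9):
  (0,0) <- {0, 7, 8}
  (0,1) <- {9}
  (1,0) <- {2, 6}
Distinct abstract states = 3

3


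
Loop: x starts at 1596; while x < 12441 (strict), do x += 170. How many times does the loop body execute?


Step 1: x goes from 1596 toward 12441 by 170; the body runs while x<12441, so iterations = ceil((bound-start)/step)
Step 2: Distance=10845
Step 3: ceil(10845/170)=64

64


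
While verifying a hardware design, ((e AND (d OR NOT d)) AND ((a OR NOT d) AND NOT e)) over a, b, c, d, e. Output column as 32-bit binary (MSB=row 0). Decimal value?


Formula: ((e AND (d OR NOT d)) AND ((a OR NOT d) AND NOT e)) over a, b, c, d, e (32 rows)
Evaluate each row (bits = a,b,c,d,e, MSB first):
  row 0 [00000]: ((0 AND (0 OR NOT 0)) AND ((0 OR NOT 0) AND NOT 0)) -> 0
  row 1 [00001]: ((1 AND (0 OR NOT 0)) AND ((0 OR NOT 0) AND NOT 1)) -> 0
  row 2 [00010]: ((0 AND (1 OR NOT 1)) AND ((0 OR NOT 1) AND NOT 0)) -> 0
  row 3 [00011]: ((1 AND (1 OR NOT 1)) AND ((0 OR NOT 1) AND NOT 1)) -> 0
  row 4 [00100]: ((0 AND (0 OR NOT 0)) AND ((0 OR NOT 0) AND NOT 0)) -> 0
  row 5 [00101]: ((1 AND (0 OR NOT 0)) AND ((0 OR NOT 0) AND NOT 1)) -> 0
  row 6 [00110]: ((0 AND (1 OR NOT 1)) AND ((0 OR NOT 1) AND NOT 0)) -> 0
  row 7 [00111]: ((1 AND (1 OR NOT 1)) AND ((0 OR NOT 1) AND NOT 1)) -> 0
  row 8 [01000]: ((0 AND (0 OR NOT 0)) AND ((0 OR NOT 0) AND NOT 0)) -> 0
  row 9 [01001]: ((1 AND (0 OR NOT 0)) AND ((0 OR NOT 0) AND NOT 1)) -> 0
  row 10 [01010]: ((0 AND (1 OR NOT 1)) AND ((0 OR NOT 1) AND NOT 0)) -> 0
  row 11 [01011]: ((1 AND (1 OR NOT 1)) AND ((0 OR NOT 1) AND NOT 1)) -> 0
  row 12 [01100]: ((0 AND (0 OR NOT 0)) AND ((0 OR NOT 0) AND NOT 0)) -> 0
  row 13 [01101]: ((1 AND (0 OR NOT 0)) AND ((0 OR NOT 0) AND NOT 1)) -> 0
  row 14 [01110]: ((0 AND (1 OR NOT 1)) AND ((0 OR NOT 1) AND NOT 0)) -> 0
  row 15 [01111]: ((1 AND (1 OR NOT 1)) AND ((0 OR NOT 1) AND NOT 1)) -> 0
  row 16 [10000]: ((0 AND (0 OR NOT 0)) AND ((1 OR NOT 0) AND NOT 0)) -> 0
  row 17 [10001]: ((1 AND (0 OR NOT 0)) AND ((1 OR NOT 0) AND NOT 1)) -> 0
  row 18 [10010]: ((0 AND (1 OR NOT 1)) AND ((1 OR NOT 1) AND NOT 0)) -> 0
  row 19 [10011]: ((1 AND (1 OR NOT 1)) AND ((1 OR NOT 1) AND NOT 1)) -> 0
  row 20 [10100]: ((0 AND (0 OR NOT 0)) AND ((1 OR NOT 0) AND NOT 0)) -> 0
  row 21 [10101]: ((1 AND (0 OR NOT 0)) AND ((1 OR NOT 0) AND NOT 1)) -> 0
  row 22 [10110]: ((0 AND (1 OR NOT 1)) AND ((1 OR NOT 1) AND NOT 0)) -> 0
  row 23 [10111]: ((1 AND (1 OR NOT 1)) AND ((1 OR NOT 1) AND NOT 1)) -> 0
  row 24 [11000]: ((0 AND (0 OR NOT 0)) AND ((1 OR NOT 0) AND NOT 0)) -> 0
  row 25 [11001]: ((1 AND (0 OR NOT 0)) AND ((1 OR NOT 0) AND NOT 1)) -> 0
  row 26 [11010]: ((0 AND (1 OR NOT 1)) AND ((1 OR NOT 1) AND NOT 0)) -> 0
  row 27 [11011]: ((1 AND (1 OR NOT 1)) AND ((1 OR NOT 1) AND NOT 1)) -> 0
  row 28 [11100]: ((0 AND (0 OR NOT 0)) AND ((1 OR NOT 0) AND NOT 0)) -> 0
  row 29 [11101]: ((1 AND (0 OR NOT 0)) AND ((1 OR NOT 0) AND NOT 1)) -> 0
  row 30 [11110]: ((0 AND (1 OR NOT 1)) AND ((1 OR NOT 1) AND NOT 0)) -> 0
  row 31 [11111]: ((1 AND (1 OR NOT 1)) AND ((1 OR NOT 1) AND NOT 1)) -> 0
Full result column, 4 rows per line (a,b,c fixed per line; d,e runs 00..11 left to right):
  rows 0-3 [a,b,c=000]: 0000  = hex 0
  rows 4-7 [a,b,c=001]: 0000  = hex 0
  rows 8-11 [a,b,c=010]: 0000  = hex 0
  rows 12-15 [a,b,c=011]: 0000  = hex 0
  rows 16-19 [a,b,c=100]: 0000  = hex 0
  rows 20-23 [a,b,c=101]: 0000  = hex 0
  rows 24-27 [a,b,c=110]: 0000  = hex 0
  rows 28-31 [a,b,c=111]: 0000  = hex 0
Output column (row 0 .. row 31) = 00000000000000000000000000000000
Output column grouped in 4s = 0000 0000 0000 0000 0000 0000 0000 0000 = 0x00000000
Convert to decimal digit by digit (value = value*16 + digit):
  0 -> 0
  0*16 + 0 = 0
  0*16 + 0 = 0
  0*16 + 0 = 0
  0*16 + 0 = 0
  0*16 + 0 = 0
  0*16 + 0 = 0
  0*16 + 0 = 0
Decimal = 0

0


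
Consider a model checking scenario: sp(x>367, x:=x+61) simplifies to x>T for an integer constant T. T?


Formula: sp(P, x:=E) = exists old_x. (x = E[old_x/x]) AND P[old_x/x] (old_x is the value of x before the assignment; eliminate old_x by solving x = E[old_x/x] for old_x)
Step 1: Precondition P: x>367, i.e. old_x > 367
Step 2: Assignment gives x = old_x + 61, so old_x = x - 61
Step 3: Substitute into P: x - 61 > 367
Step 4: Simplify: x > 367+61 = 428

428


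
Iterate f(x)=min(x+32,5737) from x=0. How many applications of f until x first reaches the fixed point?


Step 1: x=0, cap=5737, increment=32
Step 2: x grows by 32 each step until capped at 5737; fixed point is x=5737
Step 3: iterations = ceil(5737/32) = 180

180


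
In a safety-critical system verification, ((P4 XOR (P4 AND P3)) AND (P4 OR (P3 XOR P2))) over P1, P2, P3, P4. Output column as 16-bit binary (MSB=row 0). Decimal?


Formula: ((P4 XOR (P4 AND P3)) AND (P4 OR (P3 XOR P2))) over P1, P2, P3, P4 (16 rows)
Evaluate each row (bits = P1,P2,P3,P4, MSB first):
  row 0 [0000]: ((0 XOR (0 AND 0)) AND (0 OR (0 XOR 0))) -> 0
  row 1 [0001]: ((1 XOR (1 AND 0)) AND (1 OR (0 XOR 0))) -> 1
  row 2 [0010]: ((0 XOR (0 AND 1)) AND (0 OR (1 XOR 0))) -> 0
  row 3 [0011]: ((1 XOR (1 AND 1)) AND (1 OR (1 XOR 0))) -> 0
  row 4 [0100]: ((0 XOR (0 AND 0)) AND (0 OR (0 XOR 1))) -> 0
  row 5 [0101]: ((1 XOR (1 AND 0)) AND (1 OR (0 XOR 1))) -> 1
  row 6 [0110]: ((0 XOR (0 AND 1)) AND (0 OR (1 XOR 1))) -> 0
  row 7 [0111]: ((1 XOR (1 AND 1)) AND (1 OR (1 XOR 1))) -> 0
  row 8 [1000]: ((0 XOR (0 AND 0)) AND (0 OR (0 XOR 0))) -> 0
  row 9 [1001]: ((1 XOR (1 AND 0)) AND (1 OR (0 XOR 0))) -> 1
  row 10 [1010]: ((0 XOR (0 AND 1)) AND (0 OR (1 XOR 0))) -> 0
  row 11 [1011]: ((1 XOR (1 AND 1)) AND (1 OR (1 XOR 0))) -> 0
  row 12 [1100]: ((0 XOR (0 AND 0)) AND (0 OR (0 XOR 1))) -> 0
  row 13 [1101]: ((1 XOR (1 AND 0)) AND (1 OR (0 XOR 1))) -> 1
  row 14 [1110]: ((0 XOR (0 AND 1)) AND (0 OR (1 XOR 1))) -> 0
  row 15 [1111]: ((1 XOR (1 AND 1)) AND (1 OR (1 XOR 1))) -> 0
Full result column, 4 rows per line (P1,P2 fixed per line; P3,P4 runs 00..11 left to right):
  rows 0-3 [P1,P2=00]: 0100  = hex 4
  rows 4-7 [P1,P2=01]: 0100  = hex 4
  rows 8-11 [P1,P2=10]: 0100  = hex 4
  rows 12-15 [P1,P2=11]: 0100  = hex 4
Output column (row 0 .. row 15) = 0100010001000100
Output column grouped in 4s = 0100 0100 0100 0100 = 0x4444
Convert to decimal digit by digit (value = value*16 + digit):
  4 -> 4
  4*16 + 4 = 68
  68*16 + 4 = 1092
  1092*16 + 4 = 17476
Decimal = 17476

17476


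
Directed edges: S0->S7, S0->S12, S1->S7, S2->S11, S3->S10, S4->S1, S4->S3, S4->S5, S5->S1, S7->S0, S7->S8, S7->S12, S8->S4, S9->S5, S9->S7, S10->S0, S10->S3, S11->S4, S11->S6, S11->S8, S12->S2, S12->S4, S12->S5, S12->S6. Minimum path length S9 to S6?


BFS layer-by-layer from S9:
  dist 0: {S9}
  dist 1: {S5, S7}
  dist 2: {S0, S1, S8, S12}
  dist 3: {S2, S4, S6}
  -> S6 reached at distance 3
Shortest path length = 3

3


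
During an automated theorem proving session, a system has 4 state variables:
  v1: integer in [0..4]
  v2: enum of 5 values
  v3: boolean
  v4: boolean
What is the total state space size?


State space = product of domain sizes of all variables.
Domain sizes:
  v1 (integer in [0..4]): 5
  v2 (enum of 5 values): 5
  v3 (boolean): 2
  v4 (boolean): 2
Product = 5 * 5 * 2 * 2 = 100

100


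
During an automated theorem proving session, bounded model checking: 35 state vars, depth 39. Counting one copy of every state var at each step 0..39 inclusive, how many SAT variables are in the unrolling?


BMC unrolls to depth k, creating one copy of each state var for steps 0..k.
Step count = 39 + 1 = 40 (steps 0 through 39)
Vars per step = 35
Total = 35 * 40 = 1400

1400


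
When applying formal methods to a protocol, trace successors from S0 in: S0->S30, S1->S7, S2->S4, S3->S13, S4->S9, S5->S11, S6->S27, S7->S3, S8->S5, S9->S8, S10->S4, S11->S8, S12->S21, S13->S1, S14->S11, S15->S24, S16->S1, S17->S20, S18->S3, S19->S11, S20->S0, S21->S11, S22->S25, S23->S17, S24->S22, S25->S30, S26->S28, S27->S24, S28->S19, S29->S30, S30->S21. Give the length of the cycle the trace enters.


Trace from S0 until a state repeats:
  S0 -> S30 -> S21 -> S11 -> S8 -> S5 -> S11
S11 first seen at step 3, revisited at step 6.
Cycle length = 6 - 3 = 3

3


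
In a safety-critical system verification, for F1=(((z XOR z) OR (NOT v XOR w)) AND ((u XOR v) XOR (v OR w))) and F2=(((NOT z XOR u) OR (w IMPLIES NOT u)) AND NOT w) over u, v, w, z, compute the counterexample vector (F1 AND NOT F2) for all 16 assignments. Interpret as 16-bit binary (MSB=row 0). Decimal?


F1 = (((z XOR z) OR (NOT v XOR w)) AND ((u XOR v) XOR (v OR w)))
F2 = (((NOT z XOR u) OR (w IMPLIES NOT u)) AND NOT w)
Counterexample to F1=>F2 is where F1=1 and F2=0.
Evaluate each row (bits = u,v,w,z, MSB first):
  row 0 [0000]: F1=0 F2=1 -> F1&~F2 -> 0
  row 1 [0001]: F1=0 F2=1 -> F1&~F2 -> 0
  row 2 [0010]: F1=0 F2=0 -> F1&~F2 -> 0
  row 3 [0011]: F1=0 F2=0 -> F1&~F2 -> 0
  row 4 [0100]: F1=0 F2=1 -> F1&~F2 -> 0
  row 5 [0101]: F1=0 F2=1 -> F1&~F2 -> 0
  row 6 [0110]: F1=0 F2=0 -> F1&~F2 -> 0
  row 7 [0111]: F1=0 F2=0 -> F1&~F2 -> 0
  row 8 [1000]: F1=1 F2=1 -> F1&~F2 -> 0
  row 9 [1001]: F1=1 F2=1 -> F1&~F2 -> 0
  row 10 [1010]: F1=0 F2=0 -> F1&~F2 -> 0
  row 11 [1011]: F1=0 F2=0 -> F1&~F2 -> 0
  row 12 [1100]: F1=0 F2=1 -> F1&~F2 -> 0
  row 13 [1101]: F1=0 F2=1 -> F1&~F2 -> 0
  row 14 [1110]: F1=1 F2=0 -> F1&~F2 -> 1
  row 15 [1111]: F1=1 F2=0 -> F1&~F2 -> 1
Full result column, 4 rows per line (u,v fixed per line; w,z runs 00..11 left to right):
  rows 0-3 [u,v=00]: 0000  = hex 0
  rows 4-7 [u,v=01]: 0000  = hex 0
  rows 8-11 [u,v=10]: 0000  = hex 0
  rows 12-15 [u,v=11]: 0011  = hex 3
Counterexample vector (row 0 .. row 15) = 0000000000000011
Output column grouped in 4s = 0000 0000 0000 0011 = 0x0003
Convert to decimal digit by digit (value = value*16 + digit):
  0 -> 0
  0*16 + 0 = 0
  0*16 + 0 = 0
  0*16 + 3 = 3
Decimal = 3

3


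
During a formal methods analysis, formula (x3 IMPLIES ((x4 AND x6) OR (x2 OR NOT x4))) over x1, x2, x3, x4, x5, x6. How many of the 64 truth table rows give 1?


Formula: (x3 IMPLIES ((x4 AND x6) OR (x2 OR NOT x4))) over 6 vars (64 rows)
Evaluate each row (x1, x2, x3, x4, x5, x6 as bits, MSB first):
  row 0 [000000]: (0 IMPLIES ((0 AND 0) OR (0 OR NOT 0))) -> 1
  row 1 [000001]: (0 IMPLIES ((0 AND 1) OR (0 OR NOT 0))) -> 1
  row 2 [000010]: (0 IMPLIES ((0 AND 0) OR (0 OR NOT 0))) -> 1
  row 3 [000011]: (0 IMPLIES ((0 AND 1) OR (0 OR NOT 0))) -> 1
  row 4 [000100]: (0 IMPLIES ((1 AND 0) OR (0 OR NOT 1))) -> 1
  (every remaining row is evaluated the same way; all 64 results are listed next)
Full result column, 8 rows per line (x1,x2,x3 fixed per line; x4,x5,x6 runs 000..111 left to right):
  rows 0-7 [x1,x2,x3=000]: 11111111  (ones: 8)
  rows 8-15 [x1,x2,x3=001]: 11110101  (ones: 6)
  rows 16-23 [x1,x2,x3=010]: 11111111  (ones: 8)
  rows 24-31 [x1,x2,x3=011]: 11111111  (ones: 8)
  rows 32-39 [x1,x2,x3=100]: 11111111  (ones: 8)
  rows 40-47 [x1,x2,x3=101]: 11110101  (ones: 6)
  rows 48-55 [x1,x2,x3=110]: 11111111  (ones: 8)
  rows 56-63 [x1,x2,x3=111]: 11111111  (ones: 8)
Count of 1-rows = 8+6+8+8+8+6+8+8 = 60

60


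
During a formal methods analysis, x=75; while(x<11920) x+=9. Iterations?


Step 1: x goes from 75 toward 11920 by 9; the body runs while x<11920, so iterations = ceil((bound-start)/step)
Step 2: Distance=11845
Step 3: ceil(11845/9)=1317

1317


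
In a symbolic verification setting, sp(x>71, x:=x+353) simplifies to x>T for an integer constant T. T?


Formula: sp(P, x:=E) = exists old_x. (x = E[old_x/x]) AND P[old_x/x] (old_x is the value of x before the assignment; eliminate old_x by solving x = E[old_x/x] for old_x)
Step 1: Precondition P: x>71, i.e. old_x > 71
Step 2: Assignment gives x = old_x + 353, so old_x = x - 353
Step 3: Substitute into P: x - 353 > 71
Step 4: Simplify: x > 71+353 = 424

424


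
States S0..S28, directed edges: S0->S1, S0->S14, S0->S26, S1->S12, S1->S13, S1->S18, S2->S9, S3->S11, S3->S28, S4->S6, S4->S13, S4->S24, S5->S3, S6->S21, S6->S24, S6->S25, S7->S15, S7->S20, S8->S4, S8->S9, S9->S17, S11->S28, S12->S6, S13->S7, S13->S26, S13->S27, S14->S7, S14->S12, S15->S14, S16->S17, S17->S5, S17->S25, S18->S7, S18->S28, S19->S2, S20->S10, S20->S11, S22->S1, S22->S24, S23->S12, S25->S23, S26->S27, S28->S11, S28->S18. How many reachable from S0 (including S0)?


BFS from S0:
  layer 0: {S0}
  layer 1: {S1, S14, S26}
  layer 2: {S7, S12, S13, S18, S27}
  layer 3: {S6, S15, S20, S28}
  layer 4: {S10, S11, S21, S24, S25}
  layer 5: {S23}
Reachable set: {S0, S1, S6, S7, S10, S11, S12, S13, S14, S15, S18, S20, S21, S23, S24, S25, S26, S27, S28}
Count = 19

19


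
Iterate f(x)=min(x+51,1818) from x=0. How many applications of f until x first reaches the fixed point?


Step 1: x=0, cap=1818, increment=51
Step 2: x grows by 51 each step until capped at 1818; fixed point is x=1818
Step 3: iterations = ceil(1818/51) = 36

36


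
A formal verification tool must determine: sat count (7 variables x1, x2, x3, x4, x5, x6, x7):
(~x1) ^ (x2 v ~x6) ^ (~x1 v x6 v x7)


CNF with 3 clauses over 7 vars (128 assignments).
An assignment satisfies CNF iff every clause has >=1 true literal.
Check each row (bits = x1,x2,x3,x4,x5,x6,x7; clause T/F shown):
  row 0 [0000000]: clauses=TTT -> 1
  row 1 [0000001]: clauses=TTT -> 1
  row 2 [0000010]: clauses=TFT -> 0
  row 3 [0000011]: clauses=TFT -> 0
  row 4 [0000100]: clauses=TTT -> 1
  (every remaining row is evaluated the same way; all 128 results are listed next)
Full result column, 8 rows per line (x1,x2,x3,x4 fixed per line; x5,x6,x7 runs 000..111 left to right):
  rows 0-7 [x1,x2,x3,x4=0000]: 11001100  (ones: 4)
  rows 8-15 [x1,x2,x3,x4=0001]: 11001100  (ones: 4)
  rows 16-23 [x1,x2,x3,x4=0010]: 11001100  (ones: 4)
  rows 24-31 [x1,x2,x3,x4=0011]: 11001100  (ones: 4)
  rows 32-39 [x1,x2,x3,x4=0100]: 11111111  (ones: 8)
  rows 40-47 [x1,x2,x3,x4=0101]: 11111111  (ones: 8)
  rows 48-55 [x1,x2,x3,x4=0110]: 11111111  (ones: 8)
  rows 56-63 [x1,x2,x3,x4=0111]: 11111111  (ones: 8)
  rows 64-71 [x1,x2,x3,x4=1000]: 00000000  (ones: 0)
  rows 72-79 [x1,x2,x3,x4=1001]: 00000000  (ones: 0)
  rows 80-87 [x1,x2,x3,x4=1010]: 00000000  (ones: 0)
  rows 88-95 [x1,x2,x3,x4=1011]: 00000000  (ones: 0)
  rows 96-103 [x1,x2,x3,x4=1100]: 00000000  (ones: 0)
  rows 104-111 [x1,x2,x3,x4=1101]: 00000000  (ones: 0)
  rows 112-119 [x1,x2,x3,x4=1110]: 00000000  (ones: 0)
  rows 120-127 [x1,x2,x3,x4=1111]: 00000000  (ones: 0)
Satisfying assignments = 4+4+4+4+8+8+8+8+0+0+0+0+0+0+0+0 = 48

48


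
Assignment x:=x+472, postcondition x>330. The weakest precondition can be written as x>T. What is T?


Formula: wp(x:=E, P) = P[E/x] (substitute E for x in postcondition)
Step 1: Postcondition: x>330
Step 2: Substitute x+472 for x: x+472>330
Step 3: Solve for x: x > 330-472 = -142

-142


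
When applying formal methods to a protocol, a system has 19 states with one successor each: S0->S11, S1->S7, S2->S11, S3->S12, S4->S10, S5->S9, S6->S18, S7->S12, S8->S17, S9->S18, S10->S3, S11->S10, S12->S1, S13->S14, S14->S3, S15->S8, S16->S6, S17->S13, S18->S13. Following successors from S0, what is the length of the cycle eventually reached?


Trace from S0 until a state repeats:
  S0 -> S11 -> S10 -> S3 -> S12 -> S1 -> S7 -> S12
S12 first seen at step 4, revisited at step 7.
Cycle length = 7 - 4 = 3

3


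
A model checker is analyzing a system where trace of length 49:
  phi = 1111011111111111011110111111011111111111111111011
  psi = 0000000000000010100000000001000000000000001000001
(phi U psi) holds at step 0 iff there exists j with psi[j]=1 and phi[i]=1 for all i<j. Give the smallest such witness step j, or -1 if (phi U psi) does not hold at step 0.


(phi U psi) at 0: need smallest j with psi[j]=1 and phi[i]=1 for all i in [0,j).
Scan from step 0:
  step 0: phi=1, psi=0 -> continue
  step 1: phi=1, psi=0 -> continue
  step 2: phi=1, psi=0 -> continue
  step 3: phi=1, psi=0 -> continue
  step 4: phi=0 -> phi-prefix broken from here
  step 14: psi=1 but phi already failed -> not a witness
  step 16: psi=1 but phi already failed -> not a witness
  step 27: psi=1 but phi already failed -> not a witness
  step 42: psi=1 but phi already failed -> not a witness
  step 48: psi=1 but phi already failed -> not a witness
  end of trace: no witness -> -1
Witness step = -1

-1


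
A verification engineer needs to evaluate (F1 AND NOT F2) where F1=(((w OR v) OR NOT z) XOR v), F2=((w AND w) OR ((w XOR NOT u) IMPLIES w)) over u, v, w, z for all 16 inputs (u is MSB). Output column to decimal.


F1 = (((w OR v) OR NOT z) XOR v)
F2 = ((w AND w) OR ((w XOR NOT u) IMPLIES w))
Counterexample to F1=>F2 is where F1=1 and F2=0.
Evaluate each row (bits = u,v,w,z, MSB first):
  row 0 [0000]: F1=1 F2=0 -> F1&~F2 -> 1
  row 1 [0001]: F1=0 F2=0 -> F1&~F2 -> 0
  row 2 [0010]: F1=1 F2=1 -> F1&~F2 -> 0
  row 3 [0011]: F1=1 F2=1 -> F1&~F2 -> 0
  row 4 [0100]: F1=0 F2=0 -> F1&~F2 -> 0
  row 5 [0101]: F1=0 F2=0 -> F1&~F2 -> 0
  row 6 [0110]: F1=0 F2=1 -> F1&~F2 -> 0
  row 7 [0111]: F1=0 F2=1 -> F1&~F2 -> 0
  row 8 [1000]: F1=1 F2=1 -> F1&~F2 -> 0
  row 9 [1001]: F1=0 F2=1 -> F1&~F2 -> 0
  row 10 [1010]: F1=1 F2=1 -> F1&~F2 -> 0
  row 11 [1011]: F1=1 F2=1 -> F1&~F2 -> 0
  row 12 [1100]: F1=0 F2=1 -> F1&~F2 -> 0
  row 13 [1101]: F1=0 F2=1 -> F1&~F2 -> 0
  row 14 [1110]: F1=0 F2=1 -> F1&~F2 -> 0
  row 15 [1111]: F1=0 F2=1 -> F1&~F2 -> 0
Full result column, 4 rows per line (u,v fixed per line; w,z runs 00..11 left to right):
  rows 0-3 [u,v=00]: 1000  = hex 8
  rows 4-7 [u,v=01]: 0000  = hex 0
  rows 8-11 [u,v=10]: 0000  = hex 0
  rows 12-15 [u,v=11]: 0000  = hex 0
Counterexample vector (row 0 .. row 15) = 1000000000000000
Output column grouped in 4s = 1000 0000 0000 0000 = 0x8000
Convert to decimal digit by digit (value = value*16 + digit):
  8 -> 8
  8*16 + 0 = 128
  128*16 + 0 = 2048
  2048*16 + 0 = 32768
Decimal = 32768

32768


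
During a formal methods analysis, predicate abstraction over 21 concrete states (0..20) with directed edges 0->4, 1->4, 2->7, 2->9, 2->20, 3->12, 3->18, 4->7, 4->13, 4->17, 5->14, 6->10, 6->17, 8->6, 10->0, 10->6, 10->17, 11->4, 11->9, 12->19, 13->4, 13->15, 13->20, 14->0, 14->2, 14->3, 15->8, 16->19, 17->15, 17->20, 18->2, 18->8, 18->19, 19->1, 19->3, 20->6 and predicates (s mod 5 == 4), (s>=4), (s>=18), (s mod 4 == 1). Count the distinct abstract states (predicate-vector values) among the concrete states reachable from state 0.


BFS from 0:
Concrete reachable: {0, 4, 6, 7, 8, 10, 13, 15, 17, 20}
Abstract via predicates (s mod 5 == 4), (s>=4), (s>=18), (s mod 4 == 1):
  (0,0,0,0) <- {0}
  (0,1,0,0) <- {6, 7, 8, 10, 15}
  (0,1,0,1) <- {13, 17}
  (0,1,1,0) <- {20}
  (1,1,0,0) <- {4}
Distinct abstract states = 5

5


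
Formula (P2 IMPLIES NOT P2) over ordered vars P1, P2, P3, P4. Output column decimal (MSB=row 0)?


Formula: (P2 IMPLIES NOT P2) over P1, P2, P3, P4 (16 rows)
Evaluate each row (bits = P1,P2,P3,P4, MSB first):
  row 0 [0000]: (0 IMPLIES NOT 0) -> 1
  row 1 [0001]: (0 IMPLIES NOT 0) -> 1
  row 2 [0010]: (0 IMPLIES NOT 0) -> 1
  row 3 [0011]: (0 IMPLIES NOT 0) -> 1
  row 4 [0100]: (1 IMPLIES NOT 1) -> 0
  row 5 [0101]: (1 IMPLIES NOT 1) -> 0
  row 6 [0110]: (1 IMPLIES NOT 1) -> 0
  row 7 [0111]: (1 IMPLIES NOT 1) -> 0
  row 8 [1000]: (0 IMPLIES NOT 0) -> 1
  row 9 [1001]: (0 IMPLIES NOT 0) -> 1
  row 10 [1010]: (0 IMPLIES NOT 0) -> 1
  row 11 [1011]: (0 IMPLIES NOT 0) -> 1
  row 12 [1100]: (1 IMPLIES NOT 1) -> 0
  row 13 [1101]: (1 IMPLIES NOT 1) -> 0
  row 14 [1110]: (1 IMPLIES NOT 1) -> 0
  row 15 [1111]: (1 IMPLIES NOT 1) -> 0
Full result column, 4 rows per line (P1,P2 fixed per line; P3,P4 runs 00..11 left to right):
  rows 0-3 [P1,P2=00]: 1111  = hex F
  rows 4-7 [P1,P2=01]: 0000  = hex 0
  rows 8-11 [P1,P2=10]: 1111  = hex F
  rows 12-15 [P1,P2=11]: 0000  = hex 0
Output column (row 0 .. row 15) = 1111000011110000
Output column grouped in 4s = 1111 0000 1111 0000 = 0xF0F0
Convert to decimal digit by digit (value = value*16 + digit):
  F -> 15
  15*16 + 0 = 240
  240*16 + 15 (F) = 3855
  3855*16 + 0 = 61680
Decimal = 61680

61680


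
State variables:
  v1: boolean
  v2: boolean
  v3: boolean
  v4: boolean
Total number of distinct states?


State space = product of domain sizes of all variables.
Domain sizes:
  v1 (boolean): 2
  v2 (boolean): 2
  v3 (boolean): 2
  v4 (boolean): 2
Product = 2 * 2 * 2 * 2 = 16

16


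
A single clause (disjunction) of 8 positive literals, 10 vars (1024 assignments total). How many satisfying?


Step 1: Total=2^10=1024
Step 2: Unsat when all 8 false: 2^2=4
Step 3: Sat=1024-4=1020

1020


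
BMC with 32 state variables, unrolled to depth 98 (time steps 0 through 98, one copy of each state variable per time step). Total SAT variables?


BMC unrolls to depth k, creating one copy of each state var for steps 0..k.
Step count = 98 + 1 = 99 (steps 0 through 98)
Vars per step = 32
Total = 32 * 99 = 3168

3168


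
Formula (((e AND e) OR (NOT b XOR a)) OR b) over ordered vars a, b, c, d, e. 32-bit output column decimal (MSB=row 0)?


Formula: (((e AND e) OR (NOT b XOR a)) OR b) over a, b, c, d, e (32 rows)
Evaluate each row (bits = a,b,c,d,e, MSB first):
  row 0 [00000]: (((0 AND 0) OR (NOT 0 XOR 0)) OR 0) -> 1
  row 1 [00001]: (((1 AND 1) OR (NOT 0 XOR 0)) OR 0) -> 1
  row 2 [00010]: (((0 AND 0) OR (NOT 0 XOR 0)) OR 0) -> 1
  row 3 [00011]: (((1 AND 1) OR (NOT 0 XOR 0)) OR 0) -> 1
  row 4 [00100]: (((0 AND 0) OR (NOT 0 XOR 0)) OR 0) -> 1
  row 5 [00101]: (((1 AND 1) OR (NOT 0 XOR 0)) OR 0) -> 1
  row 6 [00110]: (((0 AND 0) OR (NOT 0 XOR 0)) OR 0) -> 1
  row 7 [00111]: (((1 AND 1) OR (NOT 0 XOR 0)) OR 0) -> 1
  row 8 [01000]: (((0 AND 0) OR (NOT 1 XOR 0)) OR 1) -> 1
  row 9 [01001]: (((1 AND 1) OR (NOT 1 XOR 0)) OR 1) -> 1
  row 10 [01010]: (((0 AND 0) OR (NOT 1 XOR 0)) OR 1) -> 1
  row 11 [01011]: (((1 AND 1) OR (NOT 1 XOR 0)) OR 1) -> 1
  row 12 [01100]: (((0 AND 0) OR (NOT 1 XOR 0)) OR 1) -> 1
  row 13 [01101]: (((1 AND 1) OR (NOT 1 XOR 0)) OR 1) -> 1
  row 14 [01110]: (((0 AND 0) OR (NOT 1 XOR 0)) OR 1) -> 1
  row 15 [01111]: (((1 AND 1) OR (NOT 1 XOR 0)) OR 1) -> 1
  row 16 [10000]: (((0 AND 0) OR (NOT 0 XOR 1)) OR 0) -> 0
  row 17 [10001]: (((1 AND 1) OR (NOT 0 XOR 1)) OR 0) -> 1
  row 18 [10010]: (((0 AND 0) OR (NOT 0 XOR 1)) OR 0) -> 0
  row 19 [10011]: (((1 AND 1) OR (NOT 0 XOR 1)) OR 0) -> 1
  row 20 [10100]: (((0 AND 0) OR (NOT 0 XOR 1)) OR 0) -> 0
  row 21 [10101]: (((1 AND 1) OR (NOT 0 XOR 1)) OR 0) -> 1
  row 22 [10110]: (((0 AND 0) OR (NOT 0 XOR 1)) OR 0) -> 0
  row 23 [10111]: (((1 AND 1) OR (NOT 0 XOR 1)) OR 0) -> 1
  row 24 [11000]: (((0 AND 0) OR (NOT 1 XOR 1)) OR 1) -> 1
  row 25 [11001]: (((1 AND 1) OR (NOT 1 XOR 1)) OR 1) -> 1
  row 26 [11010]: (((0 AND 0) OR (NOT 1 XOR 1)) OR 1) -> 1
  row 27 [11011]: (((1 AND 1) OR (NOT 1 XOR 1)) OR 1) -> 1
  row 28 [11100]: (((0 AND 0) OR (NOT 1 XOR 1)) OR 1) -> 1
  row 29 [11101]: (((1 AND 1) OR (NOT 1 XOR 1)) OR 1) -> 1
  row 30 [11110]: (((0 AND 0) OR (NOT 1 XOR 1)) OR 1) -> 1
  row 31 [11111]: (((1 AND 1) OR (NOT 1 XOR 1)) OR 1) -> 1
Full result column, 4 rows per line (a,b,c fixed per line; d,e runs 00..11 left to right):
  rows 0-3 [a,b,c=000]: 1111  = hex F
  rows 4-7 [a,b,c=001]: 1111  = hex F
  rows 8-11 [a,b,c=010]: 1111  = hex F
  rows 12-15 [a,b,c=011]: 1111  = hex F
  rows 16-19 [a,b,c=100]: 0101  = hex 5
  rows 20-23 [a,b,c=101]: 0101  = hex 5
  rows 24-27 [a,b,c=110]: 1111  = hex F
  rows 28-31 [a,b,c=111]: 1111  = hex F
Output column (row 0 .. row 31) = 11111111111111110101010111111111
Output column grouped in 4s = 1111 1111 1111 1111 0101 0101 1111 1111 = 0xFFFF55FF
Convert to decimal digit by digit (value = value*16 + digit):
  F -> 15
  15*16 + 15 (F) = 255
  255*16 + 15 (F) = 4095
  4095*16 + 15 (F) = 65535
  65535*16 + 5 = 1048565
  1048565*16 + 5 = 16777045
  16777045*16 + 15 (F) = 268432735
  268432735*16 + 15 (F) = 4294923775
Decimal = 4294923775

4294923775


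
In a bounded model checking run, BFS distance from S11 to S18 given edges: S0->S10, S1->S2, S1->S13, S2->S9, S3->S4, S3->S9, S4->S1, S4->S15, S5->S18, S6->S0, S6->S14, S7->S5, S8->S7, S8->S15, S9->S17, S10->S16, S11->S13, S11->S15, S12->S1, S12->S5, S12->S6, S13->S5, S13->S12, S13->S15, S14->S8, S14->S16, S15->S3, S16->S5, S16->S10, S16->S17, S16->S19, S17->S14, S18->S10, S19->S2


BFS layer-by-layer from S11:
  dist 0: {S11}
  dist 1: {S13, S15}
  dist 2: {S3, S5, S12}
  dist 3: {S1, S4, S6, S9, S18}
  -> S18 reached at distance 3
Shortest path length = 3

3


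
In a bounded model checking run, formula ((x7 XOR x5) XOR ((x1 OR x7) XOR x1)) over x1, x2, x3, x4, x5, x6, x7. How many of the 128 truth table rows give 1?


Formula: ((x7 XOR x5) XOR ((x1 OR x7) XOR x1)) over 7 vars (128 rows)
Evaluate each row (x1, x2, x3, x4, x5, x6, x7 as bits, MSB first):
  row 0 [0000000]: ((0 XOR 0) XOR ((0 OR 0) XOR 0)) -> 0
  row 1 [0000001]: ((1 XOR 0) XOR ((0 OR 1) XOR 0)) -> 0
  row 2 [0000010]: ((0 XOR 0) XOR ((0 OR 0) XOR 0)) -> 0
  row 3 [0000011]: ((1 XOR 0) XOR ((0 OR 1) XOR 0)) -> 0
  row 4 [0000100]: ((0 XOR 1) XOR ((0 OR 0) XOR 0)) -> 1
  (every remaining row is evaluated the same way; all 128 results are listed next)
Full result column, 8 rows per line (x1,x2,x3,x4 fixed per line; x5,x6,x7 runs 000..111 left to right):
  rows 0-7 [x1,x2,x3,x4=0000]: 00001111  (ones: 4)
  rows 8-15 [x1,x2,x3,x4=0001]: 00001111  (ones: 4)
  rows 16-23 [x1,x2,x3,x4=0010]: 00001111  (ones: 4)
  rows 24-31 [x1,x2,x3,x4=0011]: 00001111  (ones: 4)
  rows 32-39 [x1,x2,x3,x4=0100]: 00001111  (ones: 4)
  rows 40-47 [x1,x2,x3,x4=0101]: 00001111  (ones: 4)
  rows 48-55 [x1,x2,x3,x4=0110]: 00001111  (ones: 4)
  rows 56-63 [x1,x2,x3,x4=0111]: 00001111  (ones: 4)
  rows 64-71 [x1,x2,x3,x4=1000]: 01011010  (ones: 4)
  rows 72-79 [x1,x2,x3,x4=1001]: 01011010  (ones: 4)
  rows 80-87 [x1,x2,x3,x4=1010]: 01011010  (ones: 4)
  rows 88-95 [x1,x2,x3,x4=1011]: 01011010  (ones: 4)
  rows 96-103 [x1,x2,x3,x4=1100]: 01011010  (ones: 4)
  rows 104-111 [x1,x2,x3,x4=1101]: 01011010  (ones: 4)
  rows 112-119 [x1,x2,x3,x4=1110]: 01011010  (ones: 4)
  rows 120-127 [x1,x2,x3,x4=1111]: 01011010  (ones: 4)
Count of 1-rows = 4+4+4+4+4+4+4+4+4+4+4+4+4+4+4+4 = 64

64


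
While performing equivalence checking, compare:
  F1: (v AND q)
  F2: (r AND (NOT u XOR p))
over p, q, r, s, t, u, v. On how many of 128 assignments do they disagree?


F1 = (v AND q)
F2 = (r AND (NOT u XOR p))
Evaluate both on each of 128 rows (bits = p,q,r,s,t,u,v):
  row 0 [0000000]: F1=0 F2=0 -> 0
  row 1 [0000001]: F1=0 F2=0 -> 0
  row 2 [0000010]: F1=0 F2=0 -> 0
  row 3 [0000011]: F1=0 F2=0 -> 0
  row 4 [0000100]: F1=0 F2=0 -> 0
  (every remaining row is evaluated the same way; all 128 results are listed next)
Full result column, 8 rows per line (p,q,r,s fixed per line; t,u,v runs 000..111 left to right):
  rows 0-7 [p,q,r,s=0000]: 00000000  (ones: 0)
  rows 8-15 [p,q,r,s=0001]: 00000000  (ones: 0)
  rows 16-23 [p,q,r,s=0010]: 11001100  (ones: 4)
  rows 24-31 [p,q,r,s=0011]: 11001100  (ones: 4)
  rows 32-39 [p,q,r,s=0100]: 01010101  (ones: 4)
  rows 40-47 [p,q,r,s=0101]: 01010101  (ones: 4)
  rows 48-55 [p,q,r,s=0110]: 10011001  (ones: 4)
  rows 56-63 [p,q,r,s=0111]: 10011001  (ones: 4)
  rows 64-71 [p,q,r,s=1000]: 00000000  (ones: 0)
  rows 72-79 [p,q,r,s=1001]: 00000000  (ones: 0)
  rows 80-87 [p,q,r,s=1010]: 00110011  (ones: 4)
  rows 88-95 [p,q,r,s=1011]: 00110011  (ones: 4)
  rows 96-103 [p,q,r,s=1100]: 01010101  (ones: 4)
  rows 104-111 [p,q,r,s=1101]: 01010101  (ones: 4)
  rows 112-119 [p,q,r,s=1110]: 01100110  (ones: 4)
  rows 120-127 [p,q,r,s=1111]: 01100110  (ones: 4)
Disagreements = 0+0+4+4+4+4+4+4+0+0+4+4+4+4+4+4 = 48

48


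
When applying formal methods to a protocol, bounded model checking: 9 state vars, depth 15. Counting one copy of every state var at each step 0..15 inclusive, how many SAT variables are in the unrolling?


BMC unrolls to depth k, creating one copy of each state var for steps 0..k.
Step count = 15 + 1 = 16 (steps 0 through 15)
Vars per step = 9
Total = 9 * 16 = 144

144


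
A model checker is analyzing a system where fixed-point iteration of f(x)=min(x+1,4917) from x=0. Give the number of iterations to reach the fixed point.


Step 1: x=0, cap=4917, increment=1
Step 2: x grows by 1 each step until capped at 4917; fixed point is x=4917
Step 3: iterations = ceil(4917/1) = 4917

4917


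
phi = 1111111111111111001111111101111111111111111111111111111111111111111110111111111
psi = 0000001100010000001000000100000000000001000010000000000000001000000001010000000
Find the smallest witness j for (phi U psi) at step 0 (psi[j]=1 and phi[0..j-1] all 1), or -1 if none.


(phi U psi) at 0: need smallest j with psi[j]=1 and phi[i]=1 for all i in [0,j).
Scan from step 0:
  step 0: phi=1, psi=0 -> continue
  step 1: phi=1, psi=0 -> continue
  step 2: phi=1, psi=0 -> continue
  step 3: phi=1, psi=0 -> continue
  step 6: psi=1 and phi held for [0,6) -> witness found
Witness step = 6

6


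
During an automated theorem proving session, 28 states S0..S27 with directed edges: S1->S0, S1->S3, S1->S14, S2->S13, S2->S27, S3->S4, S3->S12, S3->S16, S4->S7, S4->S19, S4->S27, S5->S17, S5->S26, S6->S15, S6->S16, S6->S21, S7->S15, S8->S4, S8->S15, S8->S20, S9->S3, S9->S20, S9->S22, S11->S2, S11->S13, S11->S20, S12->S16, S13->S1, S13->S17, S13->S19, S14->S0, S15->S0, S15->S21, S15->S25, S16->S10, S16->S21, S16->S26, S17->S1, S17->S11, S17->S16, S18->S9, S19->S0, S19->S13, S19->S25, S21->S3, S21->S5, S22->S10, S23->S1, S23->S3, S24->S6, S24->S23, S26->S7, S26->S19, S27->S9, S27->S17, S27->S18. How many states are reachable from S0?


BFS from S0:
  layer 0: {S0}
Reachable set: {S0}
Count = 1

1


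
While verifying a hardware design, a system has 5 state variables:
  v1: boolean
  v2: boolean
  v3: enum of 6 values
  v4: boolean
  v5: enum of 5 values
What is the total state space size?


State space = product of domain sizes of all variables.
Domain sizes:
  v1 (boolean): 2
  v2 (boolean): 2
  v3 (enum of 6 values): 6
  v4 (boolean): 2
  v5 (enum of 5 values): 5
Product = 2 * 2 * 6 * 2 * 5 = 240

240


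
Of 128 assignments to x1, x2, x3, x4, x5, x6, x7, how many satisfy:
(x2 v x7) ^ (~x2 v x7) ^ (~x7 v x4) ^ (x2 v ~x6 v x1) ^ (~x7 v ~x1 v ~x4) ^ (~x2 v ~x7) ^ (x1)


CNF with 7 clauses over 7 vars (128 assignments).
An assignment satisfies CNF iff every clause has >=1 true literal.
Check each row (bits = x1,x2,x3,x4,x5,x6,x7; clause T/F shown):
  row 0 [0000000]: clauses=FTTTTTF -> 0
  row 1 [0000001]: clauses=TTFTTTF -> 0
  row 2 [0000010]: clauses=FTTFTTF -> 0
  row 3 [0000011]: clauses=TTFFTTF -> 0
  row 4 [0000100]: clauses=FTTTTTF -> 0
  (every remaining row is evaluated the same way; all 128 results are listed next)
Full result column, 8 rows per line (x1,x2,x3,x4 fixed per line; x5,x6,x7 runs 000..111 left to right):
  rows 0-7 [x1,x2,x3,x4=0000]: 00000000  (ones: 0)
  rows 8-15 [x1,x2,x3,x4=0001]: 00000000  (ones: 0)
  rows 16-23 [x1,x2,x3,x4=0010]: 00000000  (ones: 0)
  rows 24-31 [x1,x2,x3,x4=0011]: 00000000  (ones: 0)
  rows 32-39 [x1,x2,x3,x4=0100]: 00000000  (ones: 0)
  rows 40-47 [x1,x2,x3,x4=0101]: 00000000  (ones: 0)
  rows 48-55 [x1,x2,x3,x4=0110]: 00000000  (ones: 0)
  rows 56-63 [x1,x2,x3,x4=0111]: 00000000  (ones: 0)
  rows 64-71 [x1,x2,x3,x4=1000]: 00000000  (ones: 0)
  rows 72-79 [x1,x2,x3,x4=1001]: 00000000  (ones: 0)
  rows 80-87 [x1,x2,x3,x4=1010]: 00000000  (ones: 0)
  rows 88-95 [x1,x2,x3,x4=1011]: 00000000  (ones: 0)
  rows 96-103 [x1,x2,x3,x4=1100]: 00000000  (ones: 0)
  rows 104-111 [x1,x2,x3,x4=1101]: 00000000  (ones: 0)
  rows 112-119 [x1,x2,x3,x4=1110]: 00000000  (ones: 0)
  rows 120-127 [x1,x2,x3,x4=1111]: 00000000  (ones: 0)
Satisfying assignments = 0+0+0+0+0+0+0+0+0+0+0+0+0+0+0+0 = 0

0
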